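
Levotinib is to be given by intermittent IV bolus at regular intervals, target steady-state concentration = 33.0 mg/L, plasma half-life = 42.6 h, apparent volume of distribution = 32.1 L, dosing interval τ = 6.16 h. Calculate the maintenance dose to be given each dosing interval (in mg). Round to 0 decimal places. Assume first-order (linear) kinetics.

k = ln2 / t½ = 0.693147 / 42.6 = 0.01627 h⁻¹
CL = k × Vd = 0.01627 × 32.1 = 0.5223 L/h
At steady state, Dose/τ = Css × CL.
Dose = Css × CL × τ = 33.0 × 0.5223 × 6.16 = 106.2 mg

106 mg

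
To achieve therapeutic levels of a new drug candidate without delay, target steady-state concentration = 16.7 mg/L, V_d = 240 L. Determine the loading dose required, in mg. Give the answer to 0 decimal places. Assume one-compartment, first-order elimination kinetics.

LD = Css × Vd = 16.7 × 240 = 4008 mg

4008 mg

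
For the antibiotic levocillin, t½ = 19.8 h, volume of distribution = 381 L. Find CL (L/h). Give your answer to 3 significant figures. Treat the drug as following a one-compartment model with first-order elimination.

k = ln2 / t½ = 0.693147 / 19.8 = 0.03501 h⁻¹
CL = k × Vd = 0.03501 × 381 = 13.34 L/h

13.3 L/h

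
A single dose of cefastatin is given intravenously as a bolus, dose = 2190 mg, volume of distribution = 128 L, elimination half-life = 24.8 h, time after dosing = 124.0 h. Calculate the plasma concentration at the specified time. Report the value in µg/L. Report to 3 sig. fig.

C₀ = Dose / Vd = 2190 / 128 = 17.11 mg/L
k = ln2 / t½ = 0.693147 / 24.8 = 0.02795 h⁻¹
t / t½ = 124.0 / 24.8 = 5 half-lives
C = C₀ × (1/2)^5 = 17.11 × 0.03125 = 0.5347 mg/L
Convert: 0.5347 mg/L × 1000 = 534.7 µg/L

535 µg/L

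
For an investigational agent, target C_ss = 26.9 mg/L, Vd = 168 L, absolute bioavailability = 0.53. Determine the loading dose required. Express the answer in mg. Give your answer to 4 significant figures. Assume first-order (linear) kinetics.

8527 mg

LD = Css × Vd / F = 26.9 × 168 / 0.53 = 8527 mg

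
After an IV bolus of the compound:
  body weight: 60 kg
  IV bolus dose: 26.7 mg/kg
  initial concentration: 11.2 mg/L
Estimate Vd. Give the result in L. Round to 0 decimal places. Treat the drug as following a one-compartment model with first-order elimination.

Dose = 26.7 × 60 = 1602 mg
Vd = Dose / C₀ = 1602 / 11.2 = 143.0 L

143 L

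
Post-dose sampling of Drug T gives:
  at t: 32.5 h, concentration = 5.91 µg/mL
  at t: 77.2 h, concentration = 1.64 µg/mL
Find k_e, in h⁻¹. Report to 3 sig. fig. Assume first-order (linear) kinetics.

k = ln(C₁/C₂) / (t₂ − t₁) = ln(5.91/1.64) / (77.2 − 32.5)
  = 1.282 / 44.70 = 0.02868 h⁻¹

0.0287 h⁻¹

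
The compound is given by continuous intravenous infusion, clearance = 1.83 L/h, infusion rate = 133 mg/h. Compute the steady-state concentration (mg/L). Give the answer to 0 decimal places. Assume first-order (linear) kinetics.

73 mg/L

At steady state Css = R₀ / CL = 133 / 1.830 = 72.68 mg/L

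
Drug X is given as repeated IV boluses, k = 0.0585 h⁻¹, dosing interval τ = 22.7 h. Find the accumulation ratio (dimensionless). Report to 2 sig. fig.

e^(−kτ) = e^(−0.05850 × 22.7) = 0.2650
Accumulation ratio R = 1 / (1 − e^(−kτ)) = 1 / (1 − 0.2650) = 1.361

1.4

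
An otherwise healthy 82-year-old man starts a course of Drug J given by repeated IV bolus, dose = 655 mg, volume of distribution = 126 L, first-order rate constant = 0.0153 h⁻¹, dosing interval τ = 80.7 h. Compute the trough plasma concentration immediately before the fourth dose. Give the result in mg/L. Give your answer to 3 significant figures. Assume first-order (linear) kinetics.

2.08 mg/L

C₀ per dose = Dose / Vd = 655 / 126 = 5.198 mg/L
Fraction remaining after one interval: r = e^(−kτ) = e^(−0.01530 × 80.7) = 0.2909
Before dose 4, 3 doses have been given (aged 1τ, 2τ, 3τ).
C_trough = C₀ × (r + r² + … + r^3) = C₀ × r(1−r^3)/(1−r)
        = 5.198 × 0.2909 × (1 − 0.02462) / (1 − 0.2909) = 2.080 mg/L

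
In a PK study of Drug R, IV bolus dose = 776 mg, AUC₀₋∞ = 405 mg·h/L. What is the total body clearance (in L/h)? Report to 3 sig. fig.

CL = Dose / AUC = 776 / 405 = 1.916 L/h

1.92 L/h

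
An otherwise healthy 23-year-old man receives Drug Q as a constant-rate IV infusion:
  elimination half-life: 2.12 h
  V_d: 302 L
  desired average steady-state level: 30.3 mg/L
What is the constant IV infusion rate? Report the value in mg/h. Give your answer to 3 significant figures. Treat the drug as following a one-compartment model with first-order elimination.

2990 mg/h

k = ln2 / t½ = 0.693147 / 2.12 = 0.3270 h⁻¹
CL = k × Vd = 0.3270 × 302 = 98.75 L/h
At steady state, infusion rate R₀ = Css × CL = 30.3 × 98.75 = 2992 mg/h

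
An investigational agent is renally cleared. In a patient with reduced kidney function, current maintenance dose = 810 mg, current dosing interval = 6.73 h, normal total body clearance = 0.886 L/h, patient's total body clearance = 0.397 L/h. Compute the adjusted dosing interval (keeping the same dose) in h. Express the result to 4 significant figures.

15.02 h

To keep the same average steady-state level, dosing rate must scale with clearance.
CL ratio = 0.397 / 0.886 = 0.4481
New interval (same dose) = 6.73 / 0.4481 = 15.02 h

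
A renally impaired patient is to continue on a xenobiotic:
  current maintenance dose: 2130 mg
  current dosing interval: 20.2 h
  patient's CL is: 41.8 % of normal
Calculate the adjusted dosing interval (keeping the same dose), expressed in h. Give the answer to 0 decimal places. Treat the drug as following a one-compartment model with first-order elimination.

To keep the same average steady-state level, dosing rate must scale with clearance.
CL ratio = 41.8 / 100 = 0.4180
New interval (same dose) = 20.2 / 0.4180 = 48.33 h

48 h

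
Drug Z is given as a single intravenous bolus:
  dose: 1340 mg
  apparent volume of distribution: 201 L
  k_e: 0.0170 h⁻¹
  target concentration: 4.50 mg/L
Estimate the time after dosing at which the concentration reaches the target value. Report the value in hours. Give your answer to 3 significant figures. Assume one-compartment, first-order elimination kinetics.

C₀ = Dose / Vd = 1340 / 201 = 6.667 mg/L
t = ln(C₀ / C) / k = ln(6.667 / 4.50) / 0.01700
  = ln(1.482) / 0.01700 = 0.3934 / 0.01700 = 23.14 h

23.1 h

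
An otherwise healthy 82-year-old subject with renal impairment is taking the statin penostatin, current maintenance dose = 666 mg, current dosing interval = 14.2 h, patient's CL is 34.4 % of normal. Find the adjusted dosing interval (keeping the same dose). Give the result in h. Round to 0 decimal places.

41 h

To keep the same average steady-state level, dosing rate must scale with clearance.
CL ratio = 34.4 / 100 = 0.3440
New interval (same dose) = 14.2 / 0.3440 = 41.28 h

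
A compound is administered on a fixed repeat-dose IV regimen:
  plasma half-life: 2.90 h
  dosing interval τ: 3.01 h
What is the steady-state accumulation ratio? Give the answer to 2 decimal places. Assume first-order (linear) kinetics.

k = ln2 / t½ = 0.693147 / 2.90 = 0.2390 h⁻¹
e^(−kτ) = e^(−0.2390 × 3.01) = 0.4870
Accumulation ratio R = 1 / (1 − e^(−kτ)) = 1 / (1 − 0.4870) = 1.949

1.95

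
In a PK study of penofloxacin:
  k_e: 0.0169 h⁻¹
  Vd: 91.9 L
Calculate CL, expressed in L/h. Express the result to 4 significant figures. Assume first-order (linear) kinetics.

1.553 L/h

CL = k × Vd = 0.0169 × 91.9 = 1.553 L/h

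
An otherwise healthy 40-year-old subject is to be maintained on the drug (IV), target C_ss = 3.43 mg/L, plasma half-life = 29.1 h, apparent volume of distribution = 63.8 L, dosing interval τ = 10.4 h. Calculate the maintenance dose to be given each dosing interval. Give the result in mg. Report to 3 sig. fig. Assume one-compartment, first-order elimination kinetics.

k = ln2 / t½ = 0.693147 / 29.1 = 0.02382 h⁻¹
CL = k × Vd = 0.02382 × 63.8 = 1.520 L/h
At steady state, Dose/τ = Css × CL.
Dose = Css × CL × τ = 3.43 × 1.520 × 10.4 = 54.22 mg

54.2 mg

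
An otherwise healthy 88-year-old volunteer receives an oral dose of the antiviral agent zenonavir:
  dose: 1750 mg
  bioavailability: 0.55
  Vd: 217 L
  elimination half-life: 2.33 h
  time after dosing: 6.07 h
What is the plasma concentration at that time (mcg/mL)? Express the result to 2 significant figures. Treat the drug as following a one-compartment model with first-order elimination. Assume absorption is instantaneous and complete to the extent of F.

0.73 mcg/mL

Amount reaching circulation = F × Dose = 0.55 × 1750 = 962.5 mg
C₀ = F·Dose / Vd = 962.5 / 217 = 4.435 mg/L
k = ln2 / t½ = 0.693147 / 2.33 = 0.2975 h⁻¹
C = C₀ · e^(−k·t) = 4.435 × e^(−0.2975 × 6.07)
  = 4.435 × 0.1643 = 0.7287 mg/L
(0.7287 mg/L = 0.7287 mcg/mL)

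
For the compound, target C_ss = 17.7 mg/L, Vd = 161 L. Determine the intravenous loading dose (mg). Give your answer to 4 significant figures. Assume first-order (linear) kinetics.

2850 mg

LD = Css × Vd = 17.7 × 161 = 2850 mg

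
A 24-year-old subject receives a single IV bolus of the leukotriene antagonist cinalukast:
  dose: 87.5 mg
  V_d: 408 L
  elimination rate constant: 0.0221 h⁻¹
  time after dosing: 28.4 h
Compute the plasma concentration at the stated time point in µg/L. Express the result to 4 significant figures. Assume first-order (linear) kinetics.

114.5 µg/L

C₀ = Dose / Vd = 87.50 / 408 = 0.2145 mg/L
C = C₀ · e^(−k·t) = 0.2145 × e^(−0.02210 × 28.4)
  = 0.2145 × 0.5339 = 0.1145 mg/L
Convert: 0.1145 mg/L × 1000 = 114.5 µg/L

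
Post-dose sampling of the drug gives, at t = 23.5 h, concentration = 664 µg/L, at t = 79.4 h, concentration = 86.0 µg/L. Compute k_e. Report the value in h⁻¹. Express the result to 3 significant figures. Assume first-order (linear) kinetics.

0.0366 h⁻¹

k = ln(C₁/C₂) / (t₂ − t₁) = ln(664/86.0) / (79.4 − 23.5)
  = 2.044 / 55.90 = 0.03657 h⁻¹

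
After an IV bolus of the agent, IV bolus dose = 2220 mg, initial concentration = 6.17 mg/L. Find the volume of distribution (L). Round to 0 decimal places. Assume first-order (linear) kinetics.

Vd = Dose / C₀ = 2220 / 6.17 = 359.8 L

360 L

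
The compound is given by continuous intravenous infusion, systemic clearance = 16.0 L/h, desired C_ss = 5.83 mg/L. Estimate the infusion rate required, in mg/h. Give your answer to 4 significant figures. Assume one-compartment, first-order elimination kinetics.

93.28 mg/h

At steady state, infusion rate R₀ = Css × CL = 5.83 × 16.00 = 93.28 mg/h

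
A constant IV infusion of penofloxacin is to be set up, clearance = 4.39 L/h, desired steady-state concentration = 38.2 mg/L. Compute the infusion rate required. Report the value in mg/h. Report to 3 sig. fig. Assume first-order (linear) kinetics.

168 mg/h

At steady state, infusion rate R₀ = Css × CL = 38.2 × 4.390 = 167.7 mg/h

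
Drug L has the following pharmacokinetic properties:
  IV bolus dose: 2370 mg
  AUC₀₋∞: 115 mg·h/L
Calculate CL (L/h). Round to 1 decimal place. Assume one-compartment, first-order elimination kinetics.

20.6 L/h

CL = Dose / AUC = 2370 / 115 = 20.61 L/h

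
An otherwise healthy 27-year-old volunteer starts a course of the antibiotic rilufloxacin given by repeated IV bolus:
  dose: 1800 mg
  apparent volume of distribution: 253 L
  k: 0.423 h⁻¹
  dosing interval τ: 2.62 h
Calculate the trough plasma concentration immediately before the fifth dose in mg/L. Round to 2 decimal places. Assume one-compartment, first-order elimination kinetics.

3.46 mg/L

C₀ per dose = Dose / Vd = 1800 / 253 = 7.115 mg/L
Fraction remaining after one interval: r = e^(−kτ) = e^(−0.4230 × 2.62) = 0.3301
Before dose 5, 4 doses have been given (aged 1τ, 2τ, 3τ, 4τ).
C_trough = C₀ × (r + r² + … + r^4) = C₀ × r(1−r^4)/(1−r)
        = 7.115 × 0.3301 × (1 − 0.01187) / (1 − 0.3301) = 3.464 mg/L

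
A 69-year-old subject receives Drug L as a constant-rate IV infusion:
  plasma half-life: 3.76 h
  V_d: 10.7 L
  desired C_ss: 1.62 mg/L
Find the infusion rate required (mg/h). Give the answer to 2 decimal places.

3.20 mg/h

k = ln2 / t½ = 0.693147 / 3.76 = 0.1843 h⁻¹
CL = k × Vd = 0.1843 × 10.7 = 1.972 L/h
At steady state, infusion rate R₀ = Css × CL = 1.62 × 1.972 = 3.195 mg/h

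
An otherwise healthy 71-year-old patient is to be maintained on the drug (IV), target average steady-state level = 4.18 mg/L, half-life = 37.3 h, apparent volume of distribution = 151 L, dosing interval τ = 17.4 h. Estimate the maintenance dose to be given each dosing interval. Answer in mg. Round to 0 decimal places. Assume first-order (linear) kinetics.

k = ln2 / t½ = 0.693147 / 37.3 = 0.01858 h⁻¹
CL = k × Vd = 0.01858 × 151 = 2.806 L/h
At steady state, Dose/τ = Css × CL.
Dose = Css × CL × τ = 4.18 × 2.806 × 17.4 = 204.1 mg

204 mg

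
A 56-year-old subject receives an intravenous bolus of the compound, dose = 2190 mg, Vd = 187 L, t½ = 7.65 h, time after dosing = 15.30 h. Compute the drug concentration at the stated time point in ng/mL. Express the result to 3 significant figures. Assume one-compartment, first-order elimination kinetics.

2930 ng/mL

C₀ = Dose / Vd = 2190 / 187 = 11.71 mg/L
k = ln2 / t½ = 0.693147 / 7.65 = 0.09061 h⁻¹
t / t½ = 15.30 / 7.65 = 2 half-lives
C = C₀ × (1/2)^2 = 11.71 × 0.2500 = 2.928 mg/L
Convert: 2.928 mg/L × 1000 = 2928 ng/mL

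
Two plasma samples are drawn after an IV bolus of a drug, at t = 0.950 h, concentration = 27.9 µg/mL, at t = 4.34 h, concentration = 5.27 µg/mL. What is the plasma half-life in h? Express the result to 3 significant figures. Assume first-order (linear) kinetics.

1.41 h

k = ln(C₁/C₂) / (t₂ − t₁) = ln(27.9/5.27) / (4.34 − 0.950)
  = 1.667 / 3.390 = 0.4917 h⁻¹
t½ = ln2 / k = 0.693147 / 0.4917 = 1.410 h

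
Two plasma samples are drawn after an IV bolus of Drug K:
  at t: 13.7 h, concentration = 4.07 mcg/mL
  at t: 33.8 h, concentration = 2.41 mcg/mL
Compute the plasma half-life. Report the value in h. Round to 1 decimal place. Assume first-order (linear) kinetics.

k = ln(C₁/C₂) / (t₂ − t₁) = ln(4.07/2.41) / (33.8 − 13.7)
  = 0.5240 / 20.10 = 0.02607 h⁻¹
t½ = ln2 / k = 0.693147 / 0.02607 = 26.59 h

26.6 h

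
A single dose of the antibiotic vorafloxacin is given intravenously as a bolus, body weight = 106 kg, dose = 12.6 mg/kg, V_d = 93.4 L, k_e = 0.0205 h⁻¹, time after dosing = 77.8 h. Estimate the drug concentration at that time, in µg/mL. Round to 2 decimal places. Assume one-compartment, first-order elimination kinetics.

Total dose = 12.6 × 106 = 1336 mg
C₀ = Dose / Vd = 1336 / 93.4 = 14.30 mg/L
C = C₀ · e^(−k·t) = 14.30 × e^(−0.02050 × 77.8)
  = 14.30 × 0.2029 = 2.901 mg/L
(2.901 mg/L = 2.901 µg/mL)

2.90 µg/mL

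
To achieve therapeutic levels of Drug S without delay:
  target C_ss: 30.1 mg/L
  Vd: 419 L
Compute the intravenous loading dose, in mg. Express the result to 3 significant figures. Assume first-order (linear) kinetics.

12600 mg

LD = Css × Vd = 30.1 × 419 = 12610 mg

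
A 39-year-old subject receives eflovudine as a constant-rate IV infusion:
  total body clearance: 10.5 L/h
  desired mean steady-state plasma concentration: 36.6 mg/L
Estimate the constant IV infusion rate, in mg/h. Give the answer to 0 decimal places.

At steady state, infusion rate R₀ = Css × CL = 36.6 × 10.50 = 384.3 mg/h

384 mg/h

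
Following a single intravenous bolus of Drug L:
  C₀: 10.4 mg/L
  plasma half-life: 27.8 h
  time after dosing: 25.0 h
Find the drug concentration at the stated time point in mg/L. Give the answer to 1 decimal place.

k = ln2 / t½ = 0.693147 / 27.8 = 0.02493 h⁻¹
C = C₀ · e^(−k·t) = 10.40 × e^(−0.02493 × 25.0)
  = 10.40 × 0.5362 = 5.576 mg/L

5.6 mg/L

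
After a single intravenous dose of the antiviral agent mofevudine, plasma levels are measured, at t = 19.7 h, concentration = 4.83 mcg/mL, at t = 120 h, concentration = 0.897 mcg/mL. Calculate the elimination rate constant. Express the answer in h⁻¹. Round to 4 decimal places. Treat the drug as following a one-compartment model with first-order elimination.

0.0168 h⁻¹

k = ln(C₁/C₂) / (t₂ − t₁) = ln(4.83/0.897) / (120 − 19.7)
  = 1.684 / 100.3 = 0.01679 h⁻¹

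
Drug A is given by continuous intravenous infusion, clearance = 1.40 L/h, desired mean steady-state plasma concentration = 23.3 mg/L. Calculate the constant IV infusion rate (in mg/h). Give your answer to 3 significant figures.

32.6 mg/h

At steady state, infusion rate R₀ = Css × CL = 23.3 × 1.400 = 32.62 mg/h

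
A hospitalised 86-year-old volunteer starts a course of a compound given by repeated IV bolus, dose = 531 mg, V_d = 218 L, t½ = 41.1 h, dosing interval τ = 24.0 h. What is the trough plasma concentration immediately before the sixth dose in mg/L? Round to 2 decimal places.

C₀ per dose = Dose / Vd = 531 / 218 = 2.436 mg/L
k = ln2 / t½ = 0.693147 / 41.1 = 0.01686 h⁻¹
Fraction remaining after one interval: r = e^(−kτ) = e^(−0.01686 × 24.0) = 0.6672
Before dose 6, 5 doses have been given (aged 1τ, 2τ, 3τ, 4τ, 5τ).
C_trough = C₀ × (r + r² + … + r^5) = C₀ × r(1−r^5)/(1−r)
        = 2.436 × 0.6672 × (1 − 0.1322) / (1 − 0.6672) = 4.238 mg/L

4.24 mg/L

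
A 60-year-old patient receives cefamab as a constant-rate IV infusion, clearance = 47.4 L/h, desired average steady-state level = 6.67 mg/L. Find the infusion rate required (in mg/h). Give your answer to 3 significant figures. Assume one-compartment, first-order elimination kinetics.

At steady state, infusion rate R₀ = Css × CL = 6.67 × 47.40 = 316.2 mg/h

316 mg/h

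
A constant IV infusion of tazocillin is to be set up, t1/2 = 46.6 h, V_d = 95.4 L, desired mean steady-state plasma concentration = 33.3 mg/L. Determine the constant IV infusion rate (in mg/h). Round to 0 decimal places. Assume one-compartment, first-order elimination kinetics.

k = ln2 / t½ = 0.693147 / 46.6 = 0.01487 h⁻¹
CL = k × Vd = 0.01487 × 95.4 = 1.419 L/h
At steady state, infusion rate R₀ = Css × CL = 33.3 × 1.419 = 47.25 mg/h

47 mg/h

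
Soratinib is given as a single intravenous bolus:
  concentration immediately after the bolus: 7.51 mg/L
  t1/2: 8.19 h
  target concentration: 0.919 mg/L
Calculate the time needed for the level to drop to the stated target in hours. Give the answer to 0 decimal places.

k = ln2 / t½ = 0.693147 / 8.19 = 0.08463 h⁻¹
t = ln(C₀ / C) / k = ln(7.510 / 0.919) / 0.08463
  = ln(8.172) / 0.08463 = 2.101 / 0.08463 = 24.83 h

25 h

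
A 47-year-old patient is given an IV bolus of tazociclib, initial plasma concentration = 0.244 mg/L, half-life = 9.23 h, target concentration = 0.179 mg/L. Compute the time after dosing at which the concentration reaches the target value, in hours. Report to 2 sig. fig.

k = ln2 / t½ = 0.693147 / 9.23 = 0.07510 h⁻¹
t = ln(C₀ / C) / k = ln(0.2440 / 0.179) / 0.07510
  = ln(1.363) / 0.07510 = 0.3097 / 0.07510 = 4.124 h

4.1 h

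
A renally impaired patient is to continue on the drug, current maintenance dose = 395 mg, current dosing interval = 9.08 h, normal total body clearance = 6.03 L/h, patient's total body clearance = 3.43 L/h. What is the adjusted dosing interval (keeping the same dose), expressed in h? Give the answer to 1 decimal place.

To keep the same average steady-state level, dosing rate must scale with clearance.
CL ratio = 3.43 / 6.03 = 0.5688
New interval (same dose) = 9.08 / 0.5688 = 15.96 h

16.0 h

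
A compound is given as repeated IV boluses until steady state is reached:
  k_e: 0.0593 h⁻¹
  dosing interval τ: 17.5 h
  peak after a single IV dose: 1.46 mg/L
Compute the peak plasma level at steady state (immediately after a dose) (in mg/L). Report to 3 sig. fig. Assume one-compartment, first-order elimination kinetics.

e^(−kτ) = e^(−0.05930 × 17.5) = 0.3543
Accumulation ratio R = 1 / (1 − e^(−kτ)) = 1 / (1 − 0.3543) = 1.549
Steady-state peak = C₀ × R = 1.46 × 1.549 = 2.262 mg/L

2.26 mg/L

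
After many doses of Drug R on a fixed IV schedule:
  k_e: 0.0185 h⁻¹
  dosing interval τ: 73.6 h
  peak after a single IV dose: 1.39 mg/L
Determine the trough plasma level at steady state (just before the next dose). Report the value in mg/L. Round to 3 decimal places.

e^(−kτ) = e^(−0.01850 × 73.6) = 0.2563
Accumulation ratio R = 1 / (1 − e^(−kτ)) = 1 / (1 − 0.2563) = 1.345
Steady-state trough = C₀ × R × e^(−kτ) = 1.39 × 1.345 × 0.2563 = 0.4792 mg/L

0.479 mg/L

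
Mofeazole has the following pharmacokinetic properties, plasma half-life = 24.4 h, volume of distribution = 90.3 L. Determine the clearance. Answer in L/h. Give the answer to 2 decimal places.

k = ln2 / t½ = 0.693147 / 24.4 = 0.02841 h⁻¹
CL = k × Vd = 0.02841 × 90.3 = 2.565 L/h

2.57 L/h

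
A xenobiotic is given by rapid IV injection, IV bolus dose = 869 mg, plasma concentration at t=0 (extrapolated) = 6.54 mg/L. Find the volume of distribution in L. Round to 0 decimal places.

133 L

Vd = Dose / C₀ = 869.0 / 6.54 = 132.9 L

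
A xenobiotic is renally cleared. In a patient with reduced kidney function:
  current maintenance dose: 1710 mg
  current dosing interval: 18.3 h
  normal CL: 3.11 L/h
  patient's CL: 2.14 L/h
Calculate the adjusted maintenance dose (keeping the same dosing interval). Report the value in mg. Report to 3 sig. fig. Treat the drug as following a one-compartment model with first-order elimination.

To keep the same average steady-state level, dosing rate must scale with clearance.
CL ratio = 2.14 / 3.11 = 0.6881
New dose (same interval) = 1710 × 0.6881 = 1177 mg

1180 mg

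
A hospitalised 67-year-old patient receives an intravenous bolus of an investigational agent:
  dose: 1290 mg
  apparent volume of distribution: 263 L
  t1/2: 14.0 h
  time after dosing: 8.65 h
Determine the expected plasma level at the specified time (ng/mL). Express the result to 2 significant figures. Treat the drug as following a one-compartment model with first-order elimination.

C₀ = Dose / Vd = 1290 / 263 = 4.905 mg/L
k = ln2 / t½ = 0.693147 / 14.0 = 0.04951 h⁻¹
C = C₀ · e^(−k·t) = 4.905 × e^(−0.04951 × 8.65)
  = 4.905 × 0.6516 = 3.196 mg/L
Convert: 3.196 mg/L × 1000 = 3196 ng/mL

3200 ng/mL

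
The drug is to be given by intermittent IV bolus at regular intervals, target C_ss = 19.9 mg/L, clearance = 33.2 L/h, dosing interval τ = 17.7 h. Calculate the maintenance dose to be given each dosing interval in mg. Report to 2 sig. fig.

12000 mg

At steady state, Dose/τ = Css × CL.
Dose = Css × CL × τ = 19.9 × 33.20 × 17.7 = 11690 mg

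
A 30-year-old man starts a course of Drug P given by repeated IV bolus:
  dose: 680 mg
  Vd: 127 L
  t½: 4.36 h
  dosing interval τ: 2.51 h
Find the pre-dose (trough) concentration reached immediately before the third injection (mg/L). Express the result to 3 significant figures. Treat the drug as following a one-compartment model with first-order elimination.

C₀ per dose = Dose / Vd = 680 / 127 = 5.354 mg/L
k = ln2 / t½ = 0.693147 / 4.36 = 0.1590 h⁻¹
Fraction remaining after one interval: r = e^(−kτ) = e^(−0.1590 × 2.51) = 0.6709
Before dose 3, 2 doses have been given (aged 1τ, 2τ).
C_trough = C₀ × (r + r²) = 5.354 × (0.6709 + 0.4501) = 6.002 mg/L

6.00 mg/L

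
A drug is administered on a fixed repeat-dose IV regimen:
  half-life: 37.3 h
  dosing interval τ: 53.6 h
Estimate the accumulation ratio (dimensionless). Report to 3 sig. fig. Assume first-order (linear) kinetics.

k = ln2 / t½ = 0.693147 / 37.3 = 0.01858 h⁻¹
e^(−kτ) = e^(−0.01858 × 53.6) = 0.3694
Accumulation ratio R = 1 / (1 − e^(−kτ)) = 1 / (1 − 0.3694) = 1.586

1.59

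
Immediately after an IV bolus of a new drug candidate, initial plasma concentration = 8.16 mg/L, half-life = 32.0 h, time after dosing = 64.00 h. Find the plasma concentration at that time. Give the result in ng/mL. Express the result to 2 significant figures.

2000 ng/mL

k = ln2 / t½ = 0.693147 / 32.0 = 0.02166 h⁻¹
t / t½ = 64.00 / 32.0 = 2 half-lives
C = C₀ × (1/2)^2 = 8.160 × 0.2500 = 2.040 mg/L
Convert: 2.040 mg/L × 1000 = 2040 ng/mL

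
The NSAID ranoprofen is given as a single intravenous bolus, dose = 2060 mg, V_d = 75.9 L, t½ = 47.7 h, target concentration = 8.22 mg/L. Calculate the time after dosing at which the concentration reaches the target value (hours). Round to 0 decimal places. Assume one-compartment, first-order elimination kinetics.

82 h

C₀ = Dose / Vd = 2060 / 75.9 = 27.14 mg/L
k = ln2 / t½ = 0.693147 / 47.7 = 0.01453 h⁻¹
t = ln(C₀ / C) / k = ln(27.14 / 8.22) / 0.01453
  = ln(3.302) / 0.01453 = 1.195 / 0.01453 = 82.24 h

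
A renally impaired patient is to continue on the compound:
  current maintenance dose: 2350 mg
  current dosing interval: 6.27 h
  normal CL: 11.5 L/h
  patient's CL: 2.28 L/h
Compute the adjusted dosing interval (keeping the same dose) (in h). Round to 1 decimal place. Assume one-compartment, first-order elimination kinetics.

To keep the same average steady-state level, dosing rate must scale with clearance.
CL ratio = 2.28 / 11.5 = 0.1983
New interval (same dose) = 6.27 / 0.1983 = 31.62 h

31.6 h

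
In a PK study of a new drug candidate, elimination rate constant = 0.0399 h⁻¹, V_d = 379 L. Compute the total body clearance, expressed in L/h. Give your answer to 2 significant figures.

15 L/h

CL = k × Vd = 0.0399 × 379 = 15.12 L/h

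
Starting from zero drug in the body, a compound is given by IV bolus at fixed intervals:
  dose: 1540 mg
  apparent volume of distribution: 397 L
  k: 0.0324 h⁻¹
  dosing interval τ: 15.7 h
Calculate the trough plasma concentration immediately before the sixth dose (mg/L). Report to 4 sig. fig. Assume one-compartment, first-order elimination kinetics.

C₀ per dose = Dose / Vd = 1540 / 397 = 3.879 mg/L
Fraction remaining after one interval: r = e^(−kτ) = e^(−0.03240 × 15.7) = 0.6013
Before dose 6, 5 doses have been given (aged 1τ, 2τ, 3τ, 4τ, 5τ).
C_trough = C₀ × (r + r² + … + r^5) = C₀ × r(1−r^5)/(1−r)
        = 3.879 × 0.6013 × (1 − 0.07861) / (1 − 0.6013) = 5.390 mg/L

5.390 mg/L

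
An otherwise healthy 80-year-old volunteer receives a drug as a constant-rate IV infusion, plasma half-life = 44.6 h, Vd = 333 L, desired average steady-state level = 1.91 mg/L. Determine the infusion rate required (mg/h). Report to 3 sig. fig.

9.88 mg/h

k = ln2 / t½ = 0.693147 / 44.6 = 0.01554 h⁻¹
CL = k × Vd = 0.01554 × 333 = 5.175 L/h
At steady state, infusion rate R₀ = Css × CL = 1.91 × 5.175 = 9.884 mg/h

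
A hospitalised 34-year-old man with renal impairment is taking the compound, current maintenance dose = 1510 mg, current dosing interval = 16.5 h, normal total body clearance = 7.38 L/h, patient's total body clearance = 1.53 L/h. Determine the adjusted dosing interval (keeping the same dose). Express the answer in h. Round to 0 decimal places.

To keep the same average steady-state level, dosing rate must scale with clearance.
CL ratio = 1.53 / 7.38 = 0.2073
New interval (same dose) = 16.5 / 0.2073 = 79.59 h

80 h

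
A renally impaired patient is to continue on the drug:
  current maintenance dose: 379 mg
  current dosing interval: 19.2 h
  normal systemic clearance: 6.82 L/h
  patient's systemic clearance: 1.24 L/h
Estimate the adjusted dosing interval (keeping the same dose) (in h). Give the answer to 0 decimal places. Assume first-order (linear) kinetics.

To keep the same average steady-state level, dosing rate must scale with clearance.
CL ratio = 1.24 / 6.82 = 0.1818
New interval (same dose) = 19.2 / 0.1818 = 105.6 h

106 h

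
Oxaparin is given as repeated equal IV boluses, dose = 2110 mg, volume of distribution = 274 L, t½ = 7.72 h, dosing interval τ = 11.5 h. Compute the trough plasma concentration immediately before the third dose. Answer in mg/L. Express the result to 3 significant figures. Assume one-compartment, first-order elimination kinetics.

C₀ per dose = Dose / Vd = 2110 / 274 = 7.701 mg/L
k = ln2 / t½ = 0.693147 / 7.72 = 0.08979 h⁻¹
Fraction remaining after one interval: r = e^(−kτ) = e^(−0.08979 × 11.5) = 0.3561
Before dose 3, 2 doses have been given (aged 1τ, 2τ).
C_trough = C₀ × (r + r²) = 7.701 × (0.3561 + 0.1268) = 3.719 mg/L

3.72 mg/L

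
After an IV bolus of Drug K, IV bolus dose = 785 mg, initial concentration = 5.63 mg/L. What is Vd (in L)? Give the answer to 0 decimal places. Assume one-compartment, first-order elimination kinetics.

139 L

Vd = Dose / C₀ = 785.0 / 5.63 = 139.4 L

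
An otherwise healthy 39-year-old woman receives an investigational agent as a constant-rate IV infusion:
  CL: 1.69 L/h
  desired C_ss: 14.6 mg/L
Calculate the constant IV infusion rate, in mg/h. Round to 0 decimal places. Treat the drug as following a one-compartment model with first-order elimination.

At steady state, infusion rate R₀ = Css × CL = 14.6 × 1.690 = 24.67 mg/h

25 mg/h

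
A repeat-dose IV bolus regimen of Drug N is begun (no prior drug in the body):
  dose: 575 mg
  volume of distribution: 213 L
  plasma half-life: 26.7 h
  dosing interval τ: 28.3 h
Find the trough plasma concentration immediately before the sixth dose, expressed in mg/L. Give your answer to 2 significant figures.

C₀ per dose = Dose / Vd = 575 / 213 = 2.700 mg/L
k = ln2 / t½ = 0.693147 / 26.7 = 0.02596 h⁻¹
Fraction remaining after one interval: r = e^(−kτ) = e^(−0.02596 × 28.3) = 0.4797
Before dose 6, 5 doses have been given (aged 1τ, 2τ, 3τ, 4τ, 5τ).
C_trough = C₀ × (r + r² + … + r^5) = C₀ × r(1−r^5)/(1−r)
        = 2.700 × 0.4797 × (1 − 0.02540) / (1 − 0.4797) = 2.426 mg/L

2.4 mg/L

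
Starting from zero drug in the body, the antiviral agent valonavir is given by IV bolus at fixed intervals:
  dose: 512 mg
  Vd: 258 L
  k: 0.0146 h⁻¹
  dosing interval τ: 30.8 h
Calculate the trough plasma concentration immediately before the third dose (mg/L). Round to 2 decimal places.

2.07 mg/L

C₀ per dose = Dose / Vd = 512 / 258 = 1.984 mg/L
Fraction remaining after one interval: r = e^(−kτ) = e^(−0.01460 × 30.8) = 0.6378
Before dose 3, 2 doses have been given (aged 1τ, 2τ).
C_trough = C₀ × (r + r²) = 1.984 × (0.6378 + 0.4068) = 2.072 mg/L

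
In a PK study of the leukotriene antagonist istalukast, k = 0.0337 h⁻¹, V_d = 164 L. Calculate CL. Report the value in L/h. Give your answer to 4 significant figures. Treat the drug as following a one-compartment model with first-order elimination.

CL = k × Vd = 0.0337 × 164 = 5.527 L/h

5.527 L/h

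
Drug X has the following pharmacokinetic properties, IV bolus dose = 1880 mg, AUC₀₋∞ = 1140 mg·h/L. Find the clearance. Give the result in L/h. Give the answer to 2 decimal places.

1.65 L/h

CL = Dose / AUC = 1880 / 1140 = 1.649 L/h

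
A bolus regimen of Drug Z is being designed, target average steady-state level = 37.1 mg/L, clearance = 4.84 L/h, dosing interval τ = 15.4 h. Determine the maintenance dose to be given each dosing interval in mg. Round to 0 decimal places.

2765 mg

At steady state, Dose/τ = Css × CL.
Dose = Css × CL × τ = 37.1 × 4.840 × 15.4 = 2765 mg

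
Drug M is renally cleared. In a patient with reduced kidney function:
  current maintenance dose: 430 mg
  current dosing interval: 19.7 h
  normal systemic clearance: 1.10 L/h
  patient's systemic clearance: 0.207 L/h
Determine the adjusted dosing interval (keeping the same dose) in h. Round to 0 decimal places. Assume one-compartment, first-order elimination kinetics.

To keep the same average steady-state level, dosing rate must scale with clearance.
CL ratio = 0.207 / 1.10 = 0.1882
New interval (same dose) = 19.7 / 0.1882 = 104.7 h

105 h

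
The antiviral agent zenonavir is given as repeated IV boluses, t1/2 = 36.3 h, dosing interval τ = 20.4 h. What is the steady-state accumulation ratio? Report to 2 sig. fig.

k = ln2 / t½ = 0.693147 / 36.3 = 0.01909 h⁻¹
e^(−kτ) = e^(−0.01909 × 20.4) = 0.6774
Accumulation ratio R = 1 / (1 − e^(−kτ)) = 1 / (1 − 0.6774) = 3.100

3.1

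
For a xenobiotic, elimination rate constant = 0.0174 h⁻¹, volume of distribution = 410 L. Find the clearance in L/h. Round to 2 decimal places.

7.13 L/h

CL = k × Vd = 0.0174 × 410 = 7.134 L/h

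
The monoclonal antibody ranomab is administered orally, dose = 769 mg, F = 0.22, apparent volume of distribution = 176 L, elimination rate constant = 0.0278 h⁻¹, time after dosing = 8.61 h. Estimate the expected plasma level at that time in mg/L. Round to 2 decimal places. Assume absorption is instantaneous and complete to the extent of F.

0.76 mg/L

Amount reaching circulation = F × Dose = 0.22 × 769.0 = 169.2 mg
C₀ = F·Dose / Vd = 169.2 / 176 = 0.9614 mg/L
C = C₀ · e^(−k·t) = 0.9614 × e^(−0.02780 × 8.61)
  = 0.9614 × 0.7871 = 0.7567 mg/L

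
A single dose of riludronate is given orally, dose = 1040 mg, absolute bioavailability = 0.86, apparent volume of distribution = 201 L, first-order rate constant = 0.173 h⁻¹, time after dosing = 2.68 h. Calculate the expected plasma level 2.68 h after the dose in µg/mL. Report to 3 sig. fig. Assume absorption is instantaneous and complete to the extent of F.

2.80 µg/mL

Amount reaching circulation = F × Dose = 0.86 × 1040 = 894.4 mg
C₀ = F·Dose / Vd = 894.4 / 201 = 4.450 mg/L
C = C₀ · e^(−k·t) = 4.450 × e^(−0.1730 × 2.68)
  = 4.450 × 0.6290 = 2.799 mg/L
(2.799 mg/L = 2.799 µg/mL)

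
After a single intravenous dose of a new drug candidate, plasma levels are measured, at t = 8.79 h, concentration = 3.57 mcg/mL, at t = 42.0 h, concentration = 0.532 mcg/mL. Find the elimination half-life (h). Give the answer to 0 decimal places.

k = ln(C₁/C₂) / (t₂ − t₁) = ln(3.57/0.532) / (42.0 − 8.79)
  = 1.904 / 33.21 = 0.05733 h⁻¹
t½ = ln2 / k = 0.693147 / 0.05733 = 12.09 h

12 h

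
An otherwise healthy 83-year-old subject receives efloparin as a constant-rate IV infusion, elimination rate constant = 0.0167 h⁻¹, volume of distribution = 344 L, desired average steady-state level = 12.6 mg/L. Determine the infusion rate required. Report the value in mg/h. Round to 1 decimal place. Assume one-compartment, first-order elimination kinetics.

CL = k × Vd = 0.01670 × 344 = 5.745 L/h
At steady state, infusion rate R₀ = Css × CL = 12.6 × 5.745 = 72.39 mg/h

72.4 mg/h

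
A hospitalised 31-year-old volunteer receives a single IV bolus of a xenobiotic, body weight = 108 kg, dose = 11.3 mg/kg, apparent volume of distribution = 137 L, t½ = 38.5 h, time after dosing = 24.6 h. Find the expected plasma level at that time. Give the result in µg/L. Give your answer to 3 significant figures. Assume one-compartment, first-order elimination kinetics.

Total dose = 11.3 × 108 = 1220 mg
C₀ = Dose / Vd = 1220 / 137 = 8.905 mg/L
k = ln2 / t½ = 0.693147 / 38.5 = 0.01800 h⁻¹
C = C₀ · e^(−k·t) = 8.905 × e^(−0.01800 × 24.6)
  = 8.905 × 0.6422 = 5.719 mg/L
Convert: 5.719 mg/L × 1000 = 5719 µg/L

5720 µg/L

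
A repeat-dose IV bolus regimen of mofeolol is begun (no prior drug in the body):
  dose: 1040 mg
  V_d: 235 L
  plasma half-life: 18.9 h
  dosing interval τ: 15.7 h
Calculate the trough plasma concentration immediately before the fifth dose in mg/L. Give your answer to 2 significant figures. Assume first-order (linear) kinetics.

C₀ per dose = Dose / Vd = 1040 / 235 = 4.426 mg/L
k = ln2 / t½ = 0.693147 / 18.9 = 0.03667 h⁻¹
Fraction remaining after one interval: r = e^(−kτ) = e^(−0.03667 × 15.7) = 0.5623
Before dose 5, 4 doses have been given (aged 1τ, 2τ, 3τ, 4τ).
C_trough = C₀ × (r + r² + … + r^4) = C₀ × r(1−r^4)/(1−r)
        = 4.426 × 0.5623 × (1 − 0.09997) / (1 − 0.5623) = 5.118 mg/L

5.1 mg/L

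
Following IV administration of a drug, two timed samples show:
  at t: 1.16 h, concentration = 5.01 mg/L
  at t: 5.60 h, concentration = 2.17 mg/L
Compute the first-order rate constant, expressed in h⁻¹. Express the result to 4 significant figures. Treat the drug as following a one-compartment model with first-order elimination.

0.1884 h⁻¹

k = ln(C₁/C₂) / (t₂ − t₁) = ln(5.01/2.17) / (5.60 − 1.16)
  = 0.8367 / 4.440 = 0.1884 h⁻¹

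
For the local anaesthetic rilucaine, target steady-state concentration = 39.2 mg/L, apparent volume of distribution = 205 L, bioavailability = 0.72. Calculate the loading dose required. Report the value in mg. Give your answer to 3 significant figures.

11200 mg

LD = Css × Vd / F = 39.2 × 205 / 0.72 = 11160 mg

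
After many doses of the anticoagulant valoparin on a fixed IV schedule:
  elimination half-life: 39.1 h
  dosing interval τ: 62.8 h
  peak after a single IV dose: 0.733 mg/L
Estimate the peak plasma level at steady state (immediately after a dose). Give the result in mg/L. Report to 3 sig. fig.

k = ln2 / t½ = 0.693147 / 39.1 = 0.01773 h⁻¹
e^(−kτ) = e^(−0.01773 × 62.8) = 0.3284
Accumulation ratio R = 1 / (1 − e^(−kτ)) = 1 / (1 − 0.3284) = 1.489
Steady-state peak = C₀ × R = 0.733 × 1.489 = 1.091 mg/L

1.09 mg/L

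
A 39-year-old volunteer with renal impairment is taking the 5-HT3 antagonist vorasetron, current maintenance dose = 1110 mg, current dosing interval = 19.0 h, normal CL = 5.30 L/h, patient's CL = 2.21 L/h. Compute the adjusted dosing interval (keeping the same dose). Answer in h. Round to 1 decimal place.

45.6 h

To keep the same average steady-state level, dosing rate must scale with clearance.
CL ratio = 2.21 / 5.30 = 0.4170
New interval (same dose) = 19.0 / 0.4170 = 45.56 h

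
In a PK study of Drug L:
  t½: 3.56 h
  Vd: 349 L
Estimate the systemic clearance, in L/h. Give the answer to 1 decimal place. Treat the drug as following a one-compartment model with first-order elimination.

68.0 L/h

k = ln2 / t½ = 0.693147 / 3.56 = 0.1947 h⁻¹
CL = k × Vd = 0.1947 × 349 = 67.95 L/h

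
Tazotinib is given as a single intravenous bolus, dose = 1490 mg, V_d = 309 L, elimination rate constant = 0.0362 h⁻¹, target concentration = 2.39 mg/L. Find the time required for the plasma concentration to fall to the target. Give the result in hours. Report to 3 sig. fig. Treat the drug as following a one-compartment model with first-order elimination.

19.4 h

C₀ = Dose / Vd = 1490 / 309 = 4.822 mg/L
t = ln(C₀ / C) / k = ln(4.822 / 2.39) / 0.03620
  = ln(2.018) / 0.03620 = 0.7021 / 0.03620 = 19.40 h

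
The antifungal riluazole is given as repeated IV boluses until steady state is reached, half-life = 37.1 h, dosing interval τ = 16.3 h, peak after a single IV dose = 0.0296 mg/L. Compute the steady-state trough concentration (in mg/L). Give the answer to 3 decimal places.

0.083 mg/L

k = ln2 / t½ = 0.693147 / 37.1 = 0.01868 h⁻¹
e^(−kτ) = e^(−0.01868 × 16.3) = 0.7375
Accumulation ratio R = 1 / (1 − e^(−kτ)) = 1 / (1 − 0.7375) = 3.810
Steady-state trough = C₀ × R × e^(−kτ) = 0.0296 × 3.810 × 0.7375 = 0.08317 mg/L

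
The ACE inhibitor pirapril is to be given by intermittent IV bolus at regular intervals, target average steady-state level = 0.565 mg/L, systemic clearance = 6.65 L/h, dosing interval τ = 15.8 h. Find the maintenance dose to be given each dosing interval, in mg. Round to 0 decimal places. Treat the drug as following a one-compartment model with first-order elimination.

At steady state, Dose/τ = Css × CL.
Dose = Css × CL × τ = 0.565 × 6.650 × 15.8 = 59.36 mg

59 mg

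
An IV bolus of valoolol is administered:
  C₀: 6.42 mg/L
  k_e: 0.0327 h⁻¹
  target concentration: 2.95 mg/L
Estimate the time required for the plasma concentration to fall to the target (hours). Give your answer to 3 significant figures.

23.8 h

t = ln(C₀ / C) / k = ln(6.420 / 2.95) / 0.03270
  = ln(2.176) / 0.03270 = 0.7775 / 0.03270 = 23.78 h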